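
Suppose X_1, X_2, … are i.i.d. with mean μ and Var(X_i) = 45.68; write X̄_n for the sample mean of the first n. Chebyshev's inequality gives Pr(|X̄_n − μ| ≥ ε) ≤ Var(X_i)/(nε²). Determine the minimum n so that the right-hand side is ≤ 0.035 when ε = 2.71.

178

Require 45.68/(n·2.71²) ≤ 0.035, i.e. n ≥ 45.68/(0.035·2.71²) = 177.713.
The smallest integer n is 178.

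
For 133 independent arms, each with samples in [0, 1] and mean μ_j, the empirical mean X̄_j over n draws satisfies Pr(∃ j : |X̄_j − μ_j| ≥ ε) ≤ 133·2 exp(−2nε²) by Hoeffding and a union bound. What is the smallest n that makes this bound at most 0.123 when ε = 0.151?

169

Need 2·133·exp(−2nε²) ≤ 0.123, i.e. exp(−2nε²) ≤ 0.123/266.
So 2nε² ≥ ln(266/0.123) = 7.679067.
Hence n ≥ 7.679067/(2·0.151²) = 168.393.
The smallest integer n is 169.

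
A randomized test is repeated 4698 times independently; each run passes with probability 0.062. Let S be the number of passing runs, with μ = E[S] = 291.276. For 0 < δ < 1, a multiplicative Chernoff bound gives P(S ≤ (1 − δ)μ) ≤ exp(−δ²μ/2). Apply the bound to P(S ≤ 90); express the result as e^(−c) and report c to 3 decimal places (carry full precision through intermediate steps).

Write 90 = (1 − δ)μ, so δ = 1 − 90/291.276 = 0.6910147…
Then the exponent is δ²μ/2 = (μ − 90)²/(2μ) = 69.542338.

69.542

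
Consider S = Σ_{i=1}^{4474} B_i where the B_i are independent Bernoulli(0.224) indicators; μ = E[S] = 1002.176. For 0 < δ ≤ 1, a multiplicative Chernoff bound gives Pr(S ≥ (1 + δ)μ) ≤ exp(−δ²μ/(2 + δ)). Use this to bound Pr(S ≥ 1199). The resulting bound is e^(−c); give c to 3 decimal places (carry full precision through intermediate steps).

Write 1199 = (1 + δ)μ, so δ = 1199/1002.176 − 1 = 0.1963966…
Then the exponent is δ²μ/(2 + δ) = (1199 − μ)² / (μ·(2 + δ)) = 17.599541.

17.600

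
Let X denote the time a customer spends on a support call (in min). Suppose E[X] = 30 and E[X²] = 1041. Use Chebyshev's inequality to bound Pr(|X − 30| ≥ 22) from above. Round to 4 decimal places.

Var(X) = E[X²] − (E[X])² = 1041 − 900 = 141.
Chebyshev's inequality: Pr(|X − μ| ≥ t) ≤ Var(X)/t² = 141/484 = 0.2913.

0.2913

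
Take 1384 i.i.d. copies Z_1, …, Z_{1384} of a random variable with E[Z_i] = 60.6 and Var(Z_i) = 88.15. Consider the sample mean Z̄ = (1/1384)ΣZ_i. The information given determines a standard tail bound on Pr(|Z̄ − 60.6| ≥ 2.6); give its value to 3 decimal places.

0.009

With mean and variance of each term known, Chebyshev's inequality bounds the deviation of the sum (or sample mean).
Var(Z̄) = Var(Z_i)/n = 88.15/1384 = 0.063692.
Chebyshev: Pr(|Z̄ − 60.6| ≥ 2.6) ≤ Var(Z̄)/(2.6)² = 88.15/(1384·2.6²) = 0.0094.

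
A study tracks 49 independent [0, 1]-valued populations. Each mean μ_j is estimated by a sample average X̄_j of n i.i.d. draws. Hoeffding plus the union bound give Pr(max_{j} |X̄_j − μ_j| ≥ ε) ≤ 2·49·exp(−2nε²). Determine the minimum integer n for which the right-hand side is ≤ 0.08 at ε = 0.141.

179

Need 2·49·exp(−2nε²) ≤ 0.08, i.e. exp(−2nε²) ≤ 0.08/98.
So 2nε² ≥ ln(98/0.08) = 7.110696.
Hence n ≥ 7.110696/(2·0.141²) = 178.831.
The smallest integer n is 179.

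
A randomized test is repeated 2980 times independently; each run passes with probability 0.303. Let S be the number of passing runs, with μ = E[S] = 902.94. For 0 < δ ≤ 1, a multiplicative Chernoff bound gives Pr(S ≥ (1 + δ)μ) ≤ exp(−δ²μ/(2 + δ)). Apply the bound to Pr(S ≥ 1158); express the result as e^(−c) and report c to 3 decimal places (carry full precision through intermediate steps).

31.566

Write 1158 = (1 + δ)μ, so δ = 1158/902.94 − 1 = 0.2824772…
Then the exponent is δ²μ/(2 + δ) = (1158 − μ)² / (μ·(2 + δ)) = 31.565986.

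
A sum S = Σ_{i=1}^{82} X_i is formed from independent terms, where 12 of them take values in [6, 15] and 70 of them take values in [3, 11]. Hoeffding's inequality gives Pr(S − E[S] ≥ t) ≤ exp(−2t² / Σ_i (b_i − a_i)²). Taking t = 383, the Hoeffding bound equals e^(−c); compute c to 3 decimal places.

53.811

Σ(b_i − a_i)² = 12·9² + 70·8² = 5452.
c = 2t² / 5452 = 2·383² / 5452 = 53.8111.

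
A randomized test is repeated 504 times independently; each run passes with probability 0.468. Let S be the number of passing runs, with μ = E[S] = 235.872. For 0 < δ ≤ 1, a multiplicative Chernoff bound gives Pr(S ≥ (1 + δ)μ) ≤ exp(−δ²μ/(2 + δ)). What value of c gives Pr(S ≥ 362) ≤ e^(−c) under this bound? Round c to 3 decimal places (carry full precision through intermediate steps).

Write 362 = (1 + δ)μ, so δ = 362/235.872 − 1 = 0.5347307…
Then the exponent is δ²μ/(2 + δ) = (362 − μ)² / (μ·(2 + δ)) = 26.608158.

26.608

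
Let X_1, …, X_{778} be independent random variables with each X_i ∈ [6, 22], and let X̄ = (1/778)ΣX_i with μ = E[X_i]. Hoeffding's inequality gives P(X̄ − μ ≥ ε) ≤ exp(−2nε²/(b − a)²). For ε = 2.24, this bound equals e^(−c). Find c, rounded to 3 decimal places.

c = 2nε²/(b − a)² = 2·778·2.24² / 16² = 30.4976.

30.498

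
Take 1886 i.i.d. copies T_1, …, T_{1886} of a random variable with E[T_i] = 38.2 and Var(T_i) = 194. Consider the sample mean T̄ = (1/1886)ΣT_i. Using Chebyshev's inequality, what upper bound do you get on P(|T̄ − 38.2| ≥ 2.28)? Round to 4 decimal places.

Var(T̄) = Var(T_i)/n = 194/1886 = 0.10286.
Chebyshev: P(|T̄ − 38.2| ≥ 2.28) ≤ Var(T̄)/(2.28)² = 194/(1886·2.28²) = 0.0198.

0.0198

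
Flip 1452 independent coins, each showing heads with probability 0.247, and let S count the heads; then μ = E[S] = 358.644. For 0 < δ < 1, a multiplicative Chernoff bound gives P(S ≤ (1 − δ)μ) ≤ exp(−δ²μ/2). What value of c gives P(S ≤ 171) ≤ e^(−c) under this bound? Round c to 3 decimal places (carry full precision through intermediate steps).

49.088

Write 171 = (1 − δ)μ, so δ = 1 − 171/358.644 = 0.5232041…
Then the exponent is δ²μ/2 = (μ − 171)²/(2μ) = 49.088052.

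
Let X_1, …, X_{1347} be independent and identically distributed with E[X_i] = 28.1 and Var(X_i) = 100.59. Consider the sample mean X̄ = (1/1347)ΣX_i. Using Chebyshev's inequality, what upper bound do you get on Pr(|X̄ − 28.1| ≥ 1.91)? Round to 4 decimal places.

0.0205

Var(X̄) = Var(X_i)/n = 100.59/1347 = 0.074677.
Chebyshev: Pr(|X̄ − 28.1| ≥ 1.91) ≤ Var(X̄)/(1.91)² = 100.59/(1347·1.91²) = 0.0205.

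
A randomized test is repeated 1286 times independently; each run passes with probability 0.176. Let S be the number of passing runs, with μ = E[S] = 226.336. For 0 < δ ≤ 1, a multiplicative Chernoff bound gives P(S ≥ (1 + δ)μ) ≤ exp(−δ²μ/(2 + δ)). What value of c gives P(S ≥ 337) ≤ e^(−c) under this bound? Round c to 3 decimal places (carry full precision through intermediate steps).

21.739

Write 337 = (1 + δ)μ, so δ = 337/226.336 − 1 = 0.4889368…
Then the exponent is δ²μ/(2 + δ) = (337 − μ)² / (μ·(2 + δ)) = 21.739283.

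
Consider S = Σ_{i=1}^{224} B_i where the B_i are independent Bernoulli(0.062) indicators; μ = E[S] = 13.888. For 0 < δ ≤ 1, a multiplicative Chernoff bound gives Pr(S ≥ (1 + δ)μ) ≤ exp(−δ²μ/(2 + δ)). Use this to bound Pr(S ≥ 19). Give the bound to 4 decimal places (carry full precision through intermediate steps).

0.4518

Write 19 = (1 + δ)μ, so δ = 19/13.888 − 1 = 0.3680876…
Then the exponent is δ²μ/(2 + δ) = (19 − μ)² / (μ·(2 + δ)) = 0.794592.
Bound = exp(−0.794592) = 0.45177.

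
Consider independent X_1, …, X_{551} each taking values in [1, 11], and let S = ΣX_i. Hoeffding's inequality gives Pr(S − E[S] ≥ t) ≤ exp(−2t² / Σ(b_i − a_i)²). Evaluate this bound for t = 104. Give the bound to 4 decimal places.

Σ(b_i − a_i)² = 551·(10)² = 55100.
Exponent = 2·104²/55100 = 0.3926.
Bound = exp(−0.3926) = 0.67530.

0.6753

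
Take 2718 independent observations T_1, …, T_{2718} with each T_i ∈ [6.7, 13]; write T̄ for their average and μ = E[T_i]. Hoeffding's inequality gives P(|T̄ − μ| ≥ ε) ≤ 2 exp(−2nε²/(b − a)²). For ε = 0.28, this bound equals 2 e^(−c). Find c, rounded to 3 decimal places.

c = 2nε²/(b − a)² = 2·2718·0.28² / 6.3² = 10.7378.

10.738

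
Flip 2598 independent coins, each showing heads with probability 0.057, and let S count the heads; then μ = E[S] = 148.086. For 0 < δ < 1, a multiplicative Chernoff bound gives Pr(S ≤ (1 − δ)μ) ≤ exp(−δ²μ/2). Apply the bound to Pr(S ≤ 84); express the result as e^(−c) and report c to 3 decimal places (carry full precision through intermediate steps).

Write 84 = (1 − δ)μ, so δ = 1 − 84/148.086 = 0.432762…
Then the exponent is δ²μ/2 = (μ − 84)²/(2μ) = 13.866994.

13.867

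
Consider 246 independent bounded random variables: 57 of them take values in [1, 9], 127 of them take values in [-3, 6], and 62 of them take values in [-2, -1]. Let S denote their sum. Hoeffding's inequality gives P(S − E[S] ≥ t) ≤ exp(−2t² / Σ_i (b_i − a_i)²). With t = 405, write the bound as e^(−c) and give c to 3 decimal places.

23.437

Σ(b_i − a_i)² = 57·8² + 127·9² + 62·1² = 13997.
c = 2t² / 13997 = 2·405² / 13997 = 23.4372.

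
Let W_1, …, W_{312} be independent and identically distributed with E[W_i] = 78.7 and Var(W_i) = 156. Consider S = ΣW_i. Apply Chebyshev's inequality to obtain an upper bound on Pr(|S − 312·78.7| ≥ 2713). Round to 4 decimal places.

Var(S) = n·Var(W_i) = 312·156 = 48672.
Chebyshev: Pr(|S − 312·78.7| ≥ 2713) ≤ Var(S)/2713² = 48672/7360369 = 0.0066.

0.0066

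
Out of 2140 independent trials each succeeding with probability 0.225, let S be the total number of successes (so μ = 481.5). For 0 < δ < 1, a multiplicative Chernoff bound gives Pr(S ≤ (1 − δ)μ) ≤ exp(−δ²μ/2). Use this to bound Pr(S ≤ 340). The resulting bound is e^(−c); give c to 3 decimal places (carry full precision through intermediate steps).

20.792

Write 340 = (1 − δ)μ, so δ = 1 − 340/481.5 = 0.2938733…
Then the exponent is δ²μ/2 = (μ − 340)²/(2μ) = 20.791537.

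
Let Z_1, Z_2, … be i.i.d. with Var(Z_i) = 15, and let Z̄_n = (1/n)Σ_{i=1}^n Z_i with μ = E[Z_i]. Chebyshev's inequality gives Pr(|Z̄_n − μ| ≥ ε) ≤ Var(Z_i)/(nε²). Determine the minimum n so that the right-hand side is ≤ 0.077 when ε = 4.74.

9

Require 15/(n·4.74²) ≤ 0.077, i.e. n ≥ 15/(0.077·4.74²) = 8.670.
The smallest integer n is 9.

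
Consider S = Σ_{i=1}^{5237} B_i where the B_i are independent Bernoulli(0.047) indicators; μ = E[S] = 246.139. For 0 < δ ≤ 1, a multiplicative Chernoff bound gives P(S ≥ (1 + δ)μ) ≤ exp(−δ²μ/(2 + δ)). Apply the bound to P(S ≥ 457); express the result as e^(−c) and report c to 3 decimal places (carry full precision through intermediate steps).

Write 457 = (1 + δ)μ, so δ = 457/246.139 − 1 = 0.8566745…
Then the exponent is δ²μ/(2 + δ) = (457 − μ)² / (μ·(2 + δ)) = 63.234099.

63.234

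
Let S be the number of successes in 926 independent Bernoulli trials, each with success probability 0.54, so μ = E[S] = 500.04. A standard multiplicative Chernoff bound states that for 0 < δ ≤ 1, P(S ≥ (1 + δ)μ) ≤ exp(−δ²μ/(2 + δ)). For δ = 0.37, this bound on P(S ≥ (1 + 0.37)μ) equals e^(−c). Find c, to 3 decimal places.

c = δ²μ/(2 + δ) = 0.37²·500.04/(2 + 0.37) = 28.8842.

28.884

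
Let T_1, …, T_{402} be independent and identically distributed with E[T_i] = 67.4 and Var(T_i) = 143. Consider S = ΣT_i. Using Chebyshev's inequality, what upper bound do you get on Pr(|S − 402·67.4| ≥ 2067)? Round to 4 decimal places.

Var(S) = n·Var(T_i) = 402·143 = 57486.
Chebyshev: Pr(|S − 402·67.4| ≥ 2067) ≤ Var(S)/2067² = 57486/4272489 = 0.0135.

0.0135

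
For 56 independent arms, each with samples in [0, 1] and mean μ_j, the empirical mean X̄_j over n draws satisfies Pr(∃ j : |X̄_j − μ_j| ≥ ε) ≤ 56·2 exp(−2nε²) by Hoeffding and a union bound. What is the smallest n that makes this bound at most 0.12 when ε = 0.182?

104

Need 2·56·exp(−2nε²) ≤ 0.12, i.e. exp(−2nε²) ≤ 0.12/112.
So 2nε² ≥ ln(112/0.12) = 6.838762.
Hence n ≥ 6.838762/(2·0.182²) = 103.230.
The smallest integer n is 104.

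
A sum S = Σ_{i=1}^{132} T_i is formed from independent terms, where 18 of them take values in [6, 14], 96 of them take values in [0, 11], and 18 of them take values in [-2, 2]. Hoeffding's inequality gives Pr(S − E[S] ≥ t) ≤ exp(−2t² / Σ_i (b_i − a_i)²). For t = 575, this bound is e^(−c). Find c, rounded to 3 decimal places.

Σ(b_i − a_i)² = 18·8² + 96·11² + 18·4² = 13056.
c = 2t² / 13056 = 2·575² / 13056 = 50.6472.

50.647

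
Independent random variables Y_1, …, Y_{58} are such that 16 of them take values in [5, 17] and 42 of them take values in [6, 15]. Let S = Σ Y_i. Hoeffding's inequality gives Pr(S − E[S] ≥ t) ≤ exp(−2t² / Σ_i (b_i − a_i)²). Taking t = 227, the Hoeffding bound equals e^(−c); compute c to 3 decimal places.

Σ(b_i − a_i)² = 16·12² + 42·9² = 5706.
c = 2t² / 5706 = 2·227² / 5706 = 18.0613.

18.061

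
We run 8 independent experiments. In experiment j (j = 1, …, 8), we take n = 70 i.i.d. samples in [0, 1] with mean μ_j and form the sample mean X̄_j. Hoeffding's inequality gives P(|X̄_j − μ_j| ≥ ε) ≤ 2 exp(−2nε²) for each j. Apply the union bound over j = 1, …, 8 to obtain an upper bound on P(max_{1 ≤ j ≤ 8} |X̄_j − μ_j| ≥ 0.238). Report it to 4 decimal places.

0.0058

Per-experiment Hoeffding bound: 2·exp(−2·70·0.238²) = 2·exp(−7.93016) = 0.00071946.
Union bound over 8 events: 8·0.00071946 = 0.00576.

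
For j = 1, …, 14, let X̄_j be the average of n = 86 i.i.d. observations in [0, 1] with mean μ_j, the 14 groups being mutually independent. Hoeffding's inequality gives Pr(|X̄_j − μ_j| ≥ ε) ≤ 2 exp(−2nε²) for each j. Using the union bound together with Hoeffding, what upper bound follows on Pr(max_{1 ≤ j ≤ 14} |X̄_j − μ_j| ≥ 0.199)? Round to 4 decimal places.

Per-experiment Hoeffding bound: 2·exp(−2·86·0.199²) = 2·exp(−6.81137) = 0.0022024.
Union bound over 14 events: 14·0.0022024 = 0.03083.

0.0308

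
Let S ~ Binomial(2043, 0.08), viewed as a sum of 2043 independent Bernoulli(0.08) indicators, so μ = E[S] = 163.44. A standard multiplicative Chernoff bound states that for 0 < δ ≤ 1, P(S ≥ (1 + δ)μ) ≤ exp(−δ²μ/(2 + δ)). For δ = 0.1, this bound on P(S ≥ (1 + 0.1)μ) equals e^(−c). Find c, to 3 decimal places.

0.778

c = δ²μ/(2 + δ) = 0.1²·163.44/(2 + 0.1) = 0.7783.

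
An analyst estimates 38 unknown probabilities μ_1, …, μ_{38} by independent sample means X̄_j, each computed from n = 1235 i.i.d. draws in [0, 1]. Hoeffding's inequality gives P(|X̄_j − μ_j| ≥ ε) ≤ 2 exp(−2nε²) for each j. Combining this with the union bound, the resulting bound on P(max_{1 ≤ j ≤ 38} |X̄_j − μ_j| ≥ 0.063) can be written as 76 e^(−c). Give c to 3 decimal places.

Union bound over the 38 events: P(max_{1 ≤ j ≤ 38} |X̄_j − μ_j| ≥ 0.063) ≤ 38·2·exp(−2nε²) = 76 exp(−2·1235·0.063²).
So c = 2·1235·0.063² = 9.8034.

9.803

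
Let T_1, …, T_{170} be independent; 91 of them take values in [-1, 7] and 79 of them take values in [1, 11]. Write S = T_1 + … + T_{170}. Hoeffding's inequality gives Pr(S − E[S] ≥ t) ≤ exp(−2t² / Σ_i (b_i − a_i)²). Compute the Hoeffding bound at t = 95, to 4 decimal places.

0.2684

Σ(b_i − a_i)² = 91·8² + 79·10² = 13724.
Exponent = 2·95² / 13724 = 1.31521.
Bound = exp(−1.31521) = 0.26842.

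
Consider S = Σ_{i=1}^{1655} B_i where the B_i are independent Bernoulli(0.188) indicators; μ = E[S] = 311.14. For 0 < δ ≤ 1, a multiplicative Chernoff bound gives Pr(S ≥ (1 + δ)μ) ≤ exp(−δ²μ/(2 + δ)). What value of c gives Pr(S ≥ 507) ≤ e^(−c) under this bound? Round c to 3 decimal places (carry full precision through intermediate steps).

Write 507 = (1 + δ)μ, so δ = 507/311.14 − 1 = 0.6294915…
Then the exponent is δ²μ/(2 + δ) = (507 − μ)² / (μ·(2 + δ)) = 46.888234.

46.888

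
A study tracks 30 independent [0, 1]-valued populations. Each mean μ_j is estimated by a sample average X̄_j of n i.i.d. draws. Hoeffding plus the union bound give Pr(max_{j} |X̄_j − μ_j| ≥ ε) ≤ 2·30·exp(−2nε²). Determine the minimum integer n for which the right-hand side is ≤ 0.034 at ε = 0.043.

Need 2·30·exp(−2nε²) ≤ 0.034, i.e. exp(−2nε²) ≤ 0.034/60.
So 2nε² ≥ ln(60/0.034) = 7.475739.
Hence n ≥ 7.475739/(2·0.043²) = 2021.563.
The smallest integer n is 2022.

2022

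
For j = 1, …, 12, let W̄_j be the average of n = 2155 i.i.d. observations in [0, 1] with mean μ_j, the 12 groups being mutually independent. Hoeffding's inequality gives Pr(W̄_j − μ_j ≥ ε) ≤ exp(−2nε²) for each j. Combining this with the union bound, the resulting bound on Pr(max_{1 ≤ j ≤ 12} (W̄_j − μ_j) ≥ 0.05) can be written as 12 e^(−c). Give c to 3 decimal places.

Union bound over the 12 events: Pr(max_{1 ≤ j ≤ 12} (W̄_j − μ_j) ≥ 0.05) ≤ 12·exp(−2nε²) = 12 exp(−2·2155·0.05²).
So c = 2·2155·0.05² = 10.7750.

10.775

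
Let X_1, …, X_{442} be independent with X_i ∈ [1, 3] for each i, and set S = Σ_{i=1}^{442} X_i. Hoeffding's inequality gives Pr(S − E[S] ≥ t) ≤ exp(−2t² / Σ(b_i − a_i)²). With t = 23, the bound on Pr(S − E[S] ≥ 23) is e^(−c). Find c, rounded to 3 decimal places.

Σ(b_i − a_i)² = 442·(2)² = 1768.
c = 2t²/1768 = 2·23²/1768 = 0.5984.

0.598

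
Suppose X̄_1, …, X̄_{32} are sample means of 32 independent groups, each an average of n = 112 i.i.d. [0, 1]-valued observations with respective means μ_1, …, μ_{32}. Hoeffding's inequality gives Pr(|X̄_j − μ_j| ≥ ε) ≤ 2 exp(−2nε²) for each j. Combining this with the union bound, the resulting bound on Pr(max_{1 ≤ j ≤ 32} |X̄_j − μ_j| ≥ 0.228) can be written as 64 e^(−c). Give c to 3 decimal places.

11.644

Union bound over the 32 events: Pr(max_{1 ≤ j ≤ 32} |X̄_j − μ_j| ≥ 0.228) ≤ 32·2·exp(−2nε²) = 64 exp(−2·112·0.228²).
So c = 2·112·0.228² = 11.6444.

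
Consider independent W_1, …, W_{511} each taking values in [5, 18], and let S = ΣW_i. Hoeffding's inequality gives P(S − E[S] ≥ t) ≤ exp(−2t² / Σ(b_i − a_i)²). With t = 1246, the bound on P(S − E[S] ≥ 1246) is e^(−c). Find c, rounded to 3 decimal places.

35.955

Σ(b_i − a_i)² = 511·(13)² = 86359.
c = 2t²/86359 = 2·1246²/86359 = 35.9549.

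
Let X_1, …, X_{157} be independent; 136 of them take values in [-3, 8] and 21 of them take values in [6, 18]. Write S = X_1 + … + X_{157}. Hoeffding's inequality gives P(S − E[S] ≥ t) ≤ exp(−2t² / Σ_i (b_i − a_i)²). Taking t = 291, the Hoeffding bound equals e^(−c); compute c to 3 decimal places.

8.694

Σ(b_i − a_i)² = 136·11² + 21·12² = 19480.
c = 2t² / 19480 = 2·291² / 19480 = 8.6941.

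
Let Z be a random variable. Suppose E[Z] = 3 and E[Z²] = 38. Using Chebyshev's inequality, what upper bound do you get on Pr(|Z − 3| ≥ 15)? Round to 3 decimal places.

Var(Z) = E[Z²] − (E[Z])² = 38 − 9 = 29.
Chebyshev's inequality: Pr(|Z − μ| ≥ t) ≤ Var(Z)/t² = 29/225 = 0.1289.

0.129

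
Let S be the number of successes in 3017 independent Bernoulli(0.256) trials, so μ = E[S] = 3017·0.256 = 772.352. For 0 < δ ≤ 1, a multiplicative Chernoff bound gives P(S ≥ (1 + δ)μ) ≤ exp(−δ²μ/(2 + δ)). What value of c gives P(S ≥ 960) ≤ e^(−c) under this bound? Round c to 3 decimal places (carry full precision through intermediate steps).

20.326

Write 960 = (1 + δ)μ, so δ = 960/772.352 − 1 = 0.2429566…
Then the exponent is δ²μ/(2 + δ) = (960 − μ)² / (μ·(2 + δ)) = 20.325991.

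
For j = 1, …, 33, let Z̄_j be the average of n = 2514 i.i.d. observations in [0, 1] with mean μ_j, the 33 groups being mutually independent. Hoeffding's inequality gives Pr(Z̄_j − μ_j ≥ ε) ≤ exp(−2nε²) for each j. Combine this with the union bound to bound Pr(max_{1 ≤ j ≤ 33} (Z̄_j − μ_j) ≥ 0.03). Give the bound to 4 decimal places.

Per-experiment Hoeffding bound: exp(−2·2514·0.03²) = exp(−4.52520) = 0.010833.
Union bound over 33 events: 33·0.010833 = 0.35747.

0.3575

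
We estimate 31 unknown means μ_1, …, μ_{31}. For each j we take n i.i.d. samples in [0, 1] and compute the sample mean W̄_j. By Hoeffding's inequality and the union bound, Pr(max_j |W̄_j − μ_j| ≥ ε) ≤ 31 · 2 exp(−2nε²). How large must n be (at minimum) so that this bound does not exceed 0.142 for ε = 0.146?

143

Need 2·31·exp(−2nε²) ≤ 0.142, i.e. exp(−2nε²) ≤ 0.142/62.
So 2nε² ≥ ln(62/0.142) = 6.079063.
Hence n ≥ 6.079063/(2·0.146²) = 142.594.
The smallest integer n is 143.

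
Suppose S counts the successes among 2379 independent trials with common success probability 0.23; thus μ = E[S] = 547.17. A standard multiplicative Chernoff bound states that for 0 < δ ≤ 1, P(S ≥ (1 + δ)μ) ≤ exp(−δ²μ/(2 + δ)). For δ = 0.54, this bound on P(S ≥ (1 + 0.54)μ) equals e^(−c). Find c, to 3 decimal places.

c = δ²μ/(2 + δ) = 0.54²·547.17/(2 + 0.54) = 62.8168.

62.817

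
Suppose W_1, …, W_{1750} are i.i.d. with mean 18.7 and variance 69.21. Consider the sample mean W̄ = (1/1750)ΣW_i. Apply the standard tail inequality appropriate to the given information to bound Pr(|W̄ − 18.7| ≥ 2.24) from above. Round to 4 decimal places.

0.0079

With mean and variance of each term known, Chebyshev's inequality bounds the deviation of the sum (or sample mean).
Var(W̄) = Var(W_i)/n = 69.21/1750 = 0.039549.
Chebyshev: Pr(|W̄ − 18.7| ≥ 2.24) ≤ Var(W̄)/(2.24)² = 69.21/(1750·2.24²) = 0.0079.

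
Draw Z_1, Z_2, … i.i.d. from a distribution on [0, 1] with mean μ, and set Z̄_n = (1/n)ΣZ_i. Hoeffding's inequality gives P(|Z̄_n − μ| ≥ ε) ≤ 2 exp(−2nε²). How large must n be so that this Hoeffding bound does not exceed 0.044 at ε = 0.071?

Require 2·exp(−2nε²) ≤ 0.044, i.e. 2nε² ≥ ln(2/0.044) = 3.816713.
So n ≥ 3.816713 / (2·0.071²) = 378.567.
The smallest integer n is 379.

379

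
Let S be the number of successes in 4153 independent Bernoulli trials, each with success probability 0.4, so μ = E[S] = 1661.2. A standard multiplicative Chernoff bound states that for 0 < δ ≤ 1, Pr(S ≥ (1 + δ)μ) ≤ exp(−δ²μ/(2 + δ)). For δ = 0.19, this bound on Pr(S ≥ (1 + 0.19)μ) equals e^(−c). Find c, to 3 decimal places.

27.383

c = δ²μ/(2 + δ) = 0.19²·1661.2/(2 + 0.19) = 27.3833.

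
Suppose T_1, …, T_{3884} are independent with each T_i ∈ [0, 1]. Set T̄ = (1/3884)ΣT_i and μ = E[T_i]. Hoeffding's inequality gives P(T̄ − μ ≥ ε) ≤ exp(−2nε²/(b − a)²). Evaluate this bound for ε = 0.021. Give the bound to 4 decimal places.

Exponent: 2nε²/(b − a)² = 2·3884·0.021² / 1² = 3.42569.
Bound = exp(−3.42569) = 0.03253.

0.0325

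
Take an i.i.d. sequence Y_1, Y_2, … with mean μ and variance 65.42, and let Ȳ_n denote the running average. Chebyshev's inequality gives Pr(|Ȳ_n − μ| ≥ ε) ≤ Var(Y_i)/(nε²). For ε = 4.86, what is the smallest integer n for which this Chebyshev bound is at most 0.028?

Require 65.42/(n·4.86²) ≤ 0.028, i.e. n ≥ 65.42/(0.028·4.86²) = 98.919.
The smallest integer n is 99.

99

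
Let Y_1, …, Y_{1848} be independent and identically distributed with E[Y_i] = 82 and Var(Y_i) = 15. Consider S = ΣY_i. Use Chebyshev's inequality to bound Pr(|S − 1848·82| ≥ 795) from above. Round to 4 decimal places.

0.0439

Var(S) = n·Var(Y_i) = 1848·15 = 27720.
Chebyshev: Pr(|S − 1848·82| ≥ 795) ≤ Var(S)/795² = 27720/632025 = 0.0439.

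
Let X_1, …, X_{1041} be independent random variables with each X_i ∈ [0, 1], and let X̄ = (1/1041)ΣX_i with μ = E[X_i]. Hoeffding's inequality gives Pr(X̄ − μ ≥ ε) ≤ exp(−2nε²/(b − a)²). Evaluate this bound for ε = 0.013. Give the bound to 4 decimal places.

0.7034

Exponent: 2nε²/(b − a)² = 2·1041·0.013² / 1² = 0.35186.
Bound = exp(−0.35186) = 0.70338.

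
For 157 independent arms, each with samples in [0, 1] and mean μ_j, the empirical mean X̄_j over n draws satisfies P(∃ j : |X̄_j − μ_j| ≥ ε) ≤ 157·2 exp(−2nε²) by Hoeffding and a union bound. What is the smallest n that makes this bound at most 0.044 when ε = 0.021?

Need 2·157·exp(−2nε²) ≤ 0.044, i.e. exp(−2nε²) ≤ 0.044/314.
So 2nε² ≥ ln(314/0.044) = 8.872959.
Hence n ≥ 8.872959/(2·0.021²) = 10060.044.
The smallest integer n is 10061.

10061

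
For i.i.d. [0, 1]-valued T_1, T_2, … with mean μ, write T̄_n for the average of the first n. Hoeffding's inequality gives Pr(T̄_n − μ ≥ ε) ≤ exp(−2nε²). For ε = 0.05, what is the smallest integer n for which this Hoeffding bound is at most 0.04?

Require exp(−2nε²) ≤ 0.04, i.e. 2nε² ≥ ln(1/0.04) = 3.218876.
So n ≥ 3.218876 / (2·0.05²) = 643.775.
The smallest integer n is 644.

644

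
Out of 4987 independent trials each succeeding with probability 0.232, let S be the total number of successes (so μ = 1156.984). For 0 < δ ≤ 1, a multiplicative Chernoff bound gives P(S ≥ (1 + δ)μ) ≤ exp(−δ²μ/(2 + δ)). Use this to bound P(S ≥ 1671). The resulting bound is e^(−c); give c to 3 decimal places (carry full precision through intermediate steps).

93.428

Write 1671 = (1 + δ)μ, so δ = 1671/1156.984 − 1 = 0.4442723…
Then the exponent is δ²μ/(2 + δ) = (1671 − μ)² / (μ·(2 + δ)) = 93.427844.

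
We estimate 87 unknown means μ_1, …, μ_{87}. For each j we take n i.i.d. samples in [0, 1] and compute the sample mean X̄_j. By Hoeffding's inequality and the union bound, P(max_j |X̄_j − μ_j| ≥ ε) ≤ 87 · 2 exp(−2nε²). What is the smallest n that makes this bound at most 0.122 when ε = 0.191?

100

Need 2·87·exp(−2nε²) ≤ 0.122, i.e. exp(−2nε²) ≤ 0.122/174.
So 2nε² ≥ ln(174/0.122) = 7.262790.
Hence n ≥ 7.262790/(2·0.191²) = 99.542.
The smallest integer n is 100.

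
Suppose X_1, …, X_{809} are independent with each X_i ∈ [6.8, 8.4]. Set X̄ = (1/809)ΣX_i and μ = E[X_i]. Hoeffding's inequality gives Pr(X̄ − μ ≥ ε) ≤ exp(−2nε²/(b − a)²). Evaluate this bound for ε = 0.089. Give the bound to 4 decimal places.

0.0067

Exponent: 2nε²/(b − a)² = 2·809·0.089² / 1.6² = 5.00632.
Bound = exp(−5.00632) = 0.00670.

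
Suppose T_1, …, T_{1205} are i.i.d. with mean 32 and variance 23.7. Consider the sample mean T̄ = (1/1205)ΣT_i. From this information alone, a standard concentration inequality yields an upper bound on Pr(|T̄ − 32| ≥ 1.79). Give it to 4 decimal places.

With mean and variance of each term known, Chebyshev's inequality bounds the deviation of the sum (or sample mean).
Var(T̄) = Var(T_i)/n = 23.7/1205 = 0.019668.
Chebyshev: Pr(|T̄ − 32| ≥ 1.79) ≤ Var(T̄)/(1.79)² = 23.7/(1205·1.79²) = 0.0061.

0.0061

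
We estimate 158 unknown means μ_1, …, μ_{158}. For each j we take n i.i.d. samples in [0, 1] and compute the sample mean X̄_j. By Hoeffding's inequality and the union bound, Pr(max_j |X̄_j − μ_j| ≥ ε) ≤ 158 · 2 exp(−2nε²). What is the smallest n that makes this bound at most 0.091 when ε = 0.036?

Need 2·158·exp(−2nε²) ≤ 0.091, i.e. exp(−2nε²) ≤ 0.091/316.
So 2nε² ≥ ln(316/0.091) = 8.152638.
Hence n ≥ 8.152638/(2·0.036²) = 3145.308.
The smallest integer n is 3146.

3146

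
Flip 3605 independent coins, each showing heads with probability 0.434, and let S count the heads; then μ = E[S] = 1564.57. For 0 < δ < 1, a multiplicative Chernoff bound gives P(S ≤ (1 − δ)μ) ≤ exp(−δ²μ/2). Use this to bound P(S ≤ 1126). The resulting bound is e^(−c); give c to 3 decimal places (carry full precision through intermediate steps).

61.469

Write 1126 = (1 − δ)μ, so δ = 1 − 1126/1564.57 = 0.2803134…
Then the exponent is δ²μ/2 = (μ − 1126)²/(2μ) = 61.468533.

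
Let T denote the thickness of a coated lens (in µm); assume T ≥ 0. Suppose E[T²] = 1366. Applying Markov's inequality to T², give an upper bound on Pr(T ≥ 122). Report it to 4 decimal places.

Since T ≥ 0, the event {T ≥ 122} is the same as {T² ≥ 14884}.
Markov's inequality applied to T² gives Pr(T² ≥ 14884) ≤ E[T²]/14884 = 1366/14884 = 0.0918.

0.0918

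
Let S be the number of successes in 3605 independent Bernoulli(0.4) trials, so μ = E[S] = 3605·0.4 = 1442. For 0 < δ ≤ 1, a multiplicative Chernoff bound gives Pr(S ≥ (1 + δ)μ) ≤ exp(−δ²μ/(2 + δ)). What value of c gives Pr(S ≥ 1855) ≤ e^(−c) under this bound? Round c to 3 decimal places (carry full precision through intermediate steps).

Write 1855 = (1 + δ)μ, so δ = 1855/1442 − 1 = 0.2864078…
Then the exponent is δ²μ/(2 + δ) = (1855 − μ)² / (μ·(2 + δ)) = 51.734607.

51.735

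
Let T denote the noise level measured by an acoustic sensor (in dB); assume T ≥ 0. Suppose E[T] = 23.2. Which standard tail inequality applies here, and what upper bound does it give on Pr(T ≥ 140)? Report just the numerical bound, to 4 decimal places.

Only the mean of a non-negative variable is known, so Markov's inequality is the applicable tail bound.
Markov's inequality: for a non-negative random variable, Pr(T ≥ a) ≤ E[T]/a.
Here E[T] = 23.2 and a = 140, so the bound is 23.2/140 = 0.1657.

0.1657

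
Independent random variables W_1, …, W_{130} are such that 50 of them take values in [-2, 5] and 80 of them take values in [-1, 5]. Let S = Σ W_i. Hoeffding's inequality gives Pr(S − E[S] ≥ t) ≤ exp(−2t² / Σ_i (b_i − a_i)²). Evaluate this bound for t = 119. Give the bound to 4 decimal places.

Σ(b_i − a_i)² = 50·7² + 80·6² = 5330.
Exponent = 2·119² / 5330 = 5.31370.
Bound = exp(−5.31370) = 0.00492.

0.0049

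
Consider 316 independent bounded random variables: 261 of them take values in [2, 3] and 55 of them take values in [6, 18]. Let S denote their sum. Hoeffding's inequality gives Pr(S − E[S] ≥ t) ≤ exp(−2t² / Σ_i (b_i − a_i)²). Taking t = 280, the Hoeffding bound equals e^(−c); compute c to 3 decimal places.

19.166

Σ(b_i − a_i)² = 261·1² + 55·12² = 8181.
c = 2t² / 8181 = 2·280² / 8181 = 19.1664.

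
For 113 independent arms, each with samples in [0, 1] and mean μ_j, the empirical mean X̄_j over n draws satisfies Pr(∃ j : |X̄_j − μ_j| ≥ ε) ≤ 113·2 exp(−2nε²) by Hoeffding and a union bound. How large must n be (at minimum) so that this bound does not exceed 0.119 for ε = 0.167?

Need 2·113·exp(−2nε²) ≤ 0.119, i.e. exp(−2nε²) ≤ 0.119/226.
So 2nε² ≥ ln(226/0.119) = 7.549167.
Hence n ≥ 7.549167/(2·0.167²) = 135.343.
The smallest integer n is 136.

136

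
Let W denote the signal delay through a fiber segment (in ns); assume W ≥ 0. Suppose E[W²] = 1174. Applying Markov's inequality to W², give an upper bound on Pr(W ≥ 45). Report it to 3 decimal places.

0.580

Since W ≥ 0, the event {W ≥ 45} is the same as {W² ≥ 2025}.
Markov's inequality applied to W² gives Pr(W² ≥ 2025) ≤ E[W²]/2025 = 1174/2025 = 0.5798.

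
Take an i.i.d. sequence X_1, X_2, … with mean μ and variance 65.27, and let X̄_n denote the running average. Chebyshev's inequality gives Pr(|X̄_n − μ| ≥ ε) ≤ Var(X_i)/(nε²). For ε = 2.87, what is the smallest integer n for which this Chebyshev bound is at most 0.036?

221

Require 65.27/(n·2.87²) ≤ 0.036, i.e. n ≥ 65.27/(0.036·2.87²) = 220.114.
The smallest integer n is 221.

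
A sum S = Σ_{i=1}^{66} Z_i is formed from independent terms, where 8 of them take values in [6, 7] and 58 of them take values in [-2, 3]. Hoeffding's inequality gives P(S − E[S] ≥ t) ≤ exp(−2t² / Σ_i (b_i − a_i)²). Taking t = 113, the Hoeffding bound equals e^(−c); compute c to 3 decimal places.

Σ(b_i − a_i)² = 8·1² + 58·5² = 1458.
c = 2t² / 1458 = 2·113² / 1458 = 17.5158.

17.516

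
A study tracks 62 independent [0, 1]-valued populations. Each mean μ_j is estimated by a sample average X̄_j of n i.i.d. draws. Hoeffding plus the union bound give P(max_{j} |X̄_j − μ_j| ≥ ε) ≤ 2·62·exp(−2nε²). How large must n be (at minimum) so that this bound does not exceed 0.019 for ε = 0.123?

Need 2·62·exp(−2nε²) ≤ 0.019, i.e. exp(−2nε²) ≤ 0.019/124.
So 2nε² ≥ ln(124/0.019) = 8.783598.
Hence n ≥ 8.783598/(2·0.123²) = 290.290.
The smallest integer n is 291.

291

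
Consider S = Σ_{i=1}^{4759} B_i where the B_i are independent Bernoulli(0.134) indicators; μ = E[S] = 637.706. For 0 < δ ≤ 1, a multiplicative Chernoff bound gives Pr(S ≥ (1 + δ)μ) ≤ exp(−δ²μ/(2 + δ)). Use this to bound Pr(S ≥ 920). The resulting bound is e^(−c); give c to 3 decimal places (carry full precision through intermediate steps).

Write 920 = (1 + δ)μ, so δ = 920/637.706 − 1 = 0.4426711…
Then the exponent is δ²μ/(2 + δ) = (920 − μ)² / (μ·(2 + δ)) = 51.158500.

51.159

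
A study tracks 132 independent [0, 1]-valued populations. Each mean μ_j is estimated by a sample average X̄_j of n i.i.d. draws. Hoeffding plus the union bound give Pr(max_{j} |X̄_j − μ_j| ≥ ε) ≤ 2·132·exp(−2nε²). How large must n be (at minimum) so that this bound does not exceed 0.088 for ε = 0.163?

151

Need 2·132·exp(−2nε²) ≤ 0.088, i.e. exp(−2nε²) ≤ 0.088/264.
So 2nε² ≥ ln(264/0.088) = 8.006368.
Hence n ≥ 8.006368/(2·0.163²) = 150.671.
The smallest integer n is 151.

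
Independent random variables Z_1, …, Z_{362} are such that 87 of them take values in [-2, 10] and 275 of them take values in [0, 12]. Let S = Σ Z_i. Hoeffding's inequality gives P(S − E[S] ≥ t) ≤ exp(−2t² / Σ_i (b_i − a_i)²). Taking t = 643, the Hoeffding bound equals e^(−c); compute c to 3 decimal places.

15.863

Σ(b_i − a_i)² = 87·12² + 275·12² = 52128.
c = 2t² / 52128 = 2·643² / 52128 = 15.8628.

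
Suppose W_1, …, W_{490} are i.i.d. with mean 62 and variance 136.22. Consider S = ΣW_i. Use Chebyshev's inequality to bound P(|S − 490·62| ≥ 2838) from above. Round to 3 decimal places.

0.008

Var(S) = n·Var(W_i) = 490·136.22 = 66747.8.
Chebyshev: P(|S − 490·62| ≥ 2838) ≤ Var(S)/2838² = 66747.8/8054244 = 0.0083.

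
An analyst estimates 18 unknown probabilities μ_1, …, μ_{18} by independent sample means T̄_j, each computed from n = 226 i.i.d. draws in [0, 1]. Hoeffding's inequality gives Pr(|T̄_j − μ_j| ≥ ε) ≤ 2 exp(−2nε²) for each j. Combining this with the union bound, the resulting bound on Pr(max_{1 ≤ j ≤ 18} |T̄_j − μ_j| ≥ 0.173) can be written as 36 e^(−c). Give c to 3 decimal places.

Union bound over the 18 events: Pr(max_{1 ≤ j ≤ 18} |T̄_j − μ_j| ≥ 0.173) ≤ 18·2·exp(−2nε²) = 36 exp(−2·226·0.173²).
So c = 2·226·0.173² = 13.5279.

13.528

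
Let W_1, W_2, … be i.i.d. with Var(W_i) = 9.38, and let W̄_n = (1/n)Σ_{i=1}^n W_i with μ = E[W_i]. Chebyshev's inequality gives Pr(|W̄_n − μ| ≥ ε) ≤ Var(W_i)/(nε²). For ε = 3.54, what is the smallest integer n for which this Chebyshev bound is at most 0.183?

5

Require 9.38/(n·3.54²) ≤ 0.183, i.e. n ≥ 9.38/(0.183·3.54²) = 4.090.
The smallest integer n is 5.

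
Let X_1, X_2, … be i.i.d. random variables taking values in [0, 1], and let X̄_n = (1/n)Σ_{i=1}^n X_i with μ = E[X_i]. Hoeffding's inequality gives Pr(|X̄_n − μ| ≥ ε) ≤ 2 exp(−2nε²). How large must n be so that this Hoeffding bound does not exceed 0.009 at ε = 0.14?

138

Require 2·exp(−2nε²) ≤ 0.009, i.e. 2nε² ≥ ln(2/0.009) = 5.403678.
So n ≥ 5.403678 / (2·0.14²) = 137.849.
The smallest integer n is 138.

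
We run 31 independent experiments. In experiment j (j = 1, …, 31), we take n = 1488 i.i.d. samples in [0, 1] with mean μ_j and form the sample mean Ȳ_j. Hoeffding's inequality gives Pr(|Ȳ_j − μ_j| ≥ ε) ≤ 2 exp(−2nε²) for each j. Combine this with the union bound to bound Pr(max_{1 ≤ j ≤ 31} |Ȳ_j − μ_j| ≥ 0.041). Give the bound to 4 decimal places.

0.4166

Per-experiment Hoeffding bound: 2·exp(−2·1488·0.041²) = 2·exp(−5.00266) = 0.01344.
Union bound over 31 events: 31·0.01344 = 0.41664.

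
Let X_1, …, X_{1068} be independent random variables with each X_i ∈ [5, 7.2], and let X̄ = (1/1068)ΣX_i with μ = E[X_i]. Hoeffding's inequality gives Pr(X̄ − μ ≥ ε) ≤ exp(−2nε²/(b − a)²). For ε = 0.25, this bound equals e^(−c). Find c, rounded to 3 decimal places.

27.583

c = 2nε²/(b − a)² = 2·1068·0.25² / 2.2² = 27.5826.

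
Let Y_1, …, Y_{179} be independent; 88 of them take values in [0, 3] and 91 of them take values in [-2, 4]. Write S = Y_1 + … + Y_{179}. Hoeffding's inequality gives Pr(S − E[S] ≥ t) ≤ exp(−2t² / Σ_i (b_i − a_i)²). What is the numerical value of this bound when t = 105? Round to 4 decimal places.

0.0044

Σ(b_i − a_i)² = 88·3² + 91·6² = 4068.
Exponent = 2·105² / 4068 = 5.42035.
Bound = exp(−5.42035) = 0.00443.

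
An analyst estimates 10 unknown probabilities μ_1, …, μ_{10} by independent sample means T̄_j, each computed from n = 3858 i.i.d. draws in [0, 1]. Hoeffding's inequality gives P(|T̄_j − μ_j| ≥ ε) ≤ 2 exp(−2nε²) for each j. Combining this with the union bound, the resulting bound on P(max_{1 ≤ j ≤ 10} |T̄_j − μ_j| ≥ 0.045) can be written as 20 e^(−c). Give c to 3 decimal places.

Union bound over the 10 events: P(max_{1 ≤ j ≤ 10} |T̄_j − μ_j| ≥ 0.045) ≤ 10·2·exp(−2nε²) = 20 exp(−2·3858·0.045²).
So c = 2·3858·0.045² = 15.6249.

15.625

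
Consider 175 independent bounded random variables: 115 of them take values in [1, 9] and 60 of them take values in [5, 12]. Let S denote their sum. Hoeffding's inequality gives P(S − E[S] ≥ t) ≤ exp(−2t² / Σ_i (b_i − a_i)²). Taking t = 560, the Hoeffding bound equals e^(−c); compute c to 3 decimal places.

60.893

Σ(b_i − a_i)² = 115·8² + 60·7² = 10300.
c = 2t² / 10300 = 2·560² / 10300 = 60.8932.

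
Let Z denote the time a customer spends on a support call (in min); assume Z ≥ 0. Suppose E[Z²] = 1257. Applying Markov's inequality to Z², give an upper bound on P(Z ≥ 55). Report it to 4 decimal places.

Since Z ≥ 0, the event {Z ≥ 55} is the same as {Z² ≥ 3025}.
Markov's inequality applied to Z² gives P(Z² ≥ 3025) ≤ E[Z²]/3025 = 1257/3025 = 0.4155.

0.4155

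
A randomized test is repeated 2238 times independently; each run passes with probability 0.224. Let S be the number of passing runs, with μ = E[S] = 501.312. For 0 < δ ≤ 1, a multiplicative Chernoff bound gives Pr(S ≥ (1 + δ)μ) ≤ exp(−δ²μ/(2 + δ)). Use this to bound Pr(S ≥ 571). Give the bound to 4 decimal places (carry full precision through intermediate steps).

Write 571 = (1 + δ)μ, so δ = 571/501.312 − 1 = 0.1390112…
Then the exponent is δ²μ/(2 + δ) = (571 − μ)² / (μ·(2 + δ)) = 4.528922.
Bound = exp(−4.528922) = 0.01079.

0.0108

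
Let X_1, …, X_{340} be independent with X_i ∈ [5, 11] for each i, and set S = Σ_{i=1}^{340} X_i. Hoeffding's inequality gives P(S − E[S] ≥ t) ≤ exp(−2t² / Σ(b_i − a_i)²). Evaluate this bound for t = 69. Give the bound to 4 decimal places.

Σ(b_i − a_i)² = 340·(6)² = 12240.
Exponent = 2·69²/12240 = 0.7779.
Bound = exp(−0.7779) = 0.45935.

0.4594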